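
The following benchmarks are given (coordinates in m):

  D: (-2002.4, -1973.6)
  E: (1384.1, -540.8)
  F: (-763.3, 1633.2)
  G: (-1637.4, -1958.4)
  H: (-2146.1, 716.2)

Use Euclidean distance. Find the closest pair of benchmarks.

D and G

Pairwise distances:
D–E: 3677.1 m
D–F: 3813.7 m
D–G: 365.3 m
D–H: 2693.6 m
E–F: 3055.7 m
E–G: 3337.5 m
E–H: 3747.3 m
F–G: 3696.4 m
F–H: 1659.2 m
G–H: 2722.5 m
Closest pair: D–G at 365.3 m.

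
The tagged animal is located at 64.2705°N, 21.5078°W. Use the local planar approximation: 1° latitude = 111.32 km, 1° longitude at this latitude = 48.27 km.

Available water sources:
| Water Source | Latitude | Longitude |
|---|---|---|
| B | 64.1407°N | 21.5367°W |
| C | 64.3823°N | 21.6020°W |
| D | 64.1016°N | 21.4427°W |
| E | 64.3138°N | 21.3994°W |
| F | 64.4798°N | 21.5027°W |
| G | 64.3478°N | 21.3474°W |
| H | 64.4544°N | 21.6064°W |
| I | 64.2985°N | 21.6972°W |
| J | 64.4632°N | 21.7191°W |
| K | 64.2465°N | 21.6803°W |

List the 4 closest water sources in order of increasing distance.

E, K, I, G

Distances from 64.2705°N, 21.5078°W:
B: 14.5165 km
C: 13.2502 km
D: 19.0627 km
E: 7.1143 km
F: 23.3006 km
G: 11.5755 km
H: 21.0177 km
I: 9.6591 km
J: 23.7527 km
K: 8.7447 km
Sorted: E (7.1143 km) < K (8.7447 km) < I (9.6591 km) < G (11.5755 km) < C (13.2502 km) < B (14.5165 km) < …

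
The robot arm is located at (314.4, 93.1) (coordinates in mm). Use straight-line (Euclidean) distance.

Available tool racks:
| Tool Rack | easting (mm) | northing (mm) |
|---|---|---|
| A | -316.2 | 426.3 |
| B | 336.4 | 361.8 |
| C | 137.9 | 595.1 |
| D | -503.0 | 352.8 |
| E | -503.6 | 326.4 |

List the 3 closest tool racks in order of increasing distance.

Distances from (314.4, 93.1):
A: √((-630.6)² + (333.2)²) = √(397656.360 + 111022.240) = 713.2 mm
B: √((22.0)² + (268.7)²) = √(484.000 + 72199.690) = 269.6 mm
C: √((-176.5)² + (502.0)²) = √(31152.250 + 252004.000) = 532.1 mm
D: √((-817.4)² + (259.7)²) = √(668142.760 + 67444.090) = 857.7 mm
E: √((-818.0)² + (233.3)²) = √(669124.000 + 54428.890) = 850.6 mm
Sorted: B (269.6 mm) < C (532.1 mm) < A (713.2 mm) < E (850.6 mm) < D (857.7 mm)

B, C, A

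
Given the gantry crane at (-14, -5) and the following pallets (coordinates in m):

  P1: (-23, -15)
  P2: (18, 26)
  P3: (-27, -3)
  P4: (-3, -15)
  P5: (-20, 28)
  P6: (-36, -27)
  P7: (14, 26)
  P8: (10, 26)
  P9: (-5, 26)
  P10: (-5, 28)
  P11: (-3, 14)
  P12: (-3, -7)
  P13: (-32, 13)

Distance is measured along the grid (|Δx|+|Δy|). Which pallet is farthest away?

P2

Distances from (-14, -5):
P1: 19 m
P2: 63 m
P3: 15 m
P4: 21 m
P5: 39 m
P6: 44 m
P7: 59 m
P8: 55 m
P9: 40 m
P10: 42 m
P11: 30 m
P12: 13 m
P13: 36 m
Maximum: P2 at 63 m.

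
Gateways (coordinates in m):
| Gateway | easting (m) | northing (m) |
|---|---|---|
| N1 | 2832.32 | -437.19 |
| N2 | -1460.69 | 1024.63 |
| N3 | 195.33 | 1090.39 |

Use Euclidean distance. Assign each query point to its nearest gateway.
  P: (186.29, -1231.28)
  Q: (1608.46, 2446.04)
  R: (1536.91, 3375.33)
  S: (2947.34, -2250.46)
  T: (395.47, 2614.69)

P→N3; Q→N3; R→N3; S→N1; T→N3

P at (186.29, -1231.28):
  N1: √((2646.03)² + (794.09)²) = √(7001474.7609 + 630578.9281) = 2762.62 m
  N2: √((-1646.98)² + (2255.91)²) = √(2712543.1204 + 5089129.9281) = 2793.15 m
  N3: √((9.04)² + (2321.67)²) = √(81.7216 + 5390151.5889) = 2321.69 m
  → nearest: N3 (2321.69 m)
Q at (1608.46, 2446.04):
  N1: √((1223.86)² + (-2883.23)²) = √(1497833.2996 + 8313015.2329) = 3132.23 m
  N2: √((-3069.15)² + (-1421.41)²) = √(9419681.7225 + 2020406.3881) = 3382.32 m
  N3: √((-1413.13)² + (-1355.65)²) = √(1996936.3969 + 1837786.9225) = 1958.24 m
  → nearest: N3 (1958.24 m)
R at (1536.91, 3375.33):
  N1: √((1295.41)² + (-3812.52)²) = √(1678087.0681 + 14535308.7504) = 4026.59 m
  N2: √((-2997.60)² + (-2350.70)²) = √(8985605.7600 + 5525790.4900) = 3809.38 m
  N3: √((-1341.58)² + (-2284.94)²) = √(1799836.8964 + 5220950.8036) = 2649.68 m
  → nearest: N3 (2649.68 m)
S at (2947.34, -2250.46):
  N1: √((-115.02)² + (1813.27)²) = √(13229.6004 + 3287948.0929) = 1816.91 m
  N2: √((-4408.03)² + (3275.09)²) = √(19430728.4809 + 10726214.5081) = 5491.53 m
  N3: √((-2752.01)² + (3340.85)²) = √(7573559.0401 + 11161278.7225) = 4328.38 m
  → nearest: N1 (1816.91 m)
T at (395.47, 2614.69):
  N1: √((2436.85)² + (-3051.88)²) = √(5938237.9225 + 9313971.5344) = 3905.41 m
  N2: √((-1856.16)² + (-1590.06)²) = √(3445329.9456 + 2528290.8036) = 2444.10 m
  N3: √((-200.14)² + (-1524.30)²) = √(40056.0196 + 2323490.4900) = 1537.38 m
  → nearest: N3 (1537.38 m)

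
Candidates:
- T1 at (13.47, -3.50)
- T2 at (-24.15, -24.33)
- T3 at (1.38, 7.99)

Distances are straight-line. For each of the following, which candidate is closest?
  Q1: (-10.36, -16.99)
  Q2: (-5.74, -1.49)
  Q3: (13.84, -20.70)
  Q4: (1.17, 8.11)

Q1→T2; Q2→T3; Q3→T1; Q4→T3

Q1 at (-10.36, -16.99):
  T1: √((23.83)² + (13.49)²) = √(567.8689 + 181.9801) = 27.38
  T2: √((-13.79)² + (-7.34)²) = √(190.1641 + 53.8756) = 15.62
  T3: √((11.74)² + (24.98)²) = √(137.8276 + 624.0004) = 27.60
  → nearest: T2 (15.62)
Q2 at (-5.74, -1.49):
  T1: √((19.21)² + (-2.01)²) = √(369.0241 + 4.0401) = 19.31
  T2: √((-18.41)² + (-22.84)²) = √(338.9281 + 521.6656) = 29.34
  T3: √((7.12)² + (9.48)²) = √(50.6944 + 89.8704) = 11.86
  → nearest: T3 (11.86)
Q3 at (13.84, -20.70):
  T1: √((-0.37)² + (17.20)²) = √(0.1369 + 295.8400) = 17.20
  T2: √((-37.99)² + (-3.63)²) = √(1443.2401 + 13.1769) = 38.16
  T3: √((-12.46)² + (28.69)²) = √(155.2516 + 823.1161) = 31.28
  → nearest: T1 (17.20)
Q4 at (1.17, 8.11):
  T1: √((12.30)² + (-11.61)²) = √(151.2900 + 134.7921) = 16.91
  T2: √((-25.32)² + (-32.44)²) = √(641.1024 + 1052.3536) = 41.15
  T3: √((0.21)² + (-0.12)²) = √(0.0441 + 0.0144) = 0.24
  → nearest: T3 (0.24)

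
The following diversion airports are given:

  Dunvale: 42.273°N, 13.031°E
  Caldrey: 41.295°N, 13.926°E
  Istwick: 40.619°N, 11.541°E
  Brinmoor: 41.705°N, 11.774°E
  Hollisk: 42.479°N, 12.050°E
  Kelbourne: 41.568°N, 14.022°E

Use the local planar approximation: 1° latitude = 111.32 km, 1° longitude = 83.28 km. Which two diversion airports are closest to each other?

Pairwise distances:
Dunvale–Caldrey: √((-0.978·111.32)² + (0.895·83.28)²) = √(11852.88593 + 5555.55567) = 131.941 km
Dunvale–Istwick: √((-1.654·111.32)² + (-1.490·83.28)²) = √(33901.38224 + 15397.63320) = 222.034 km
Dunvale–Brinmoor: √((-0.568·111.32)² + (-1.257·83.28)²) = √(3998.00255 + 10958.52211) = 122.297 km
Dunvale–Hollisk: √((0.206·111.32)² + (-0.981·83.28)²) = √(525.87295 + 6674.51092) = 84.855 km
Dunvale–Kelbourne: √((-0.705·111.32)² + (0.991·83.28)²) = √(6159.20458 + 6811.28013) = 113.888 km
Caldrey–Istwick: √((-0.676·111.32)² + (-2.385·83.28)²) = √(5662.91167 + 39451.01668) = 212.400 km
Caldrey–Brinmoor: √((0.410·111.32)² + (-2.152·83.28)²) = √(2083.11914 + 32119.29225) = 184.939 km
Caldrey–Hollisk: √((1.184·111.32)² + (-1.876·83.28)²) = √(17371.99918 + 24408.83778) = 204.404 km
Caldrey–Kelbourne: √((0.273·111.32)² + (0.096·83.28)²) = √(923.57398 + 63.91811) = 31.424 km
Istwick–Brinmoor: √((1.086·111.32)² + (0.233·83.28)²) = √(14615.24318 + 376.52453) = 122.441 km
Istwick–Hollisk: √((1.860·111.32)² + (0.509·83.28)²) = √(42871.85585 + 1796.87141) = 211.350 km
Istwick–Kelbourne: √((0.949·111.32)² + (2.481·83.28)²) = √(11160.37584 + 42690.86569) = 232.059 km
Brinmoor–Hollisk: √((0.774·111.32)² + (0.276·83.28)²) = √(7423.83510 + 528.32310) = 89.175 km
Brinmoor–Kelbourne: √((-0.137·111.32)² + (2.248·83.28)²) = √(232.58812 + 35048.87212) = 187.834 km
Hollisk–Kelbourne: √((-0.911·111.32)² + (1.972·83.28)²) = √(10284.49921 + 26970.88854) = 193.017 km
Closest pair: Caldrey–Kelbourne at 31.424 km.

Caldrey and Kelbourne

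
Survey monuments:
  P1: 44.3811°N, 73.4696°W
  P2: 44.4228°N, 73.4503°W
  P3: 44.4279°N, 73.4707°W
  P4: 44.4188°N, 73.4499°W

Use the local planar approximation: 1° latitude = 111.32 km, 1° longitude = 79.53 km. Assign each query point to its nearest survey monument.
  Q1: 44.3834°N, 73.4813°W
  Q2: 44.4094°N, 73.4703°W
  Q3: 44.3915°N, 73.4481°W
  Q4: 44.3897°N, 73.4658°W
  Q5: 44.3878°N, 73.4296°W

Q1→P1; Q2→P4; Q3→P1; Q4→P1; Q5→P1

Q1 at 44.3834°N, 73.4813°W:
  P1: 0.9651 km
  P2: 5.0314 km
  P3: 5.0250 km
  P4: 4.6654 km
  → nearest: P1 (0.9651 km)
Q2 at 44.4094°N, 73.4703°W:
  P1: 3.1508 km
  P2: 2.1806 km
  P3: 2.0597 km
  P4: 1.9306 km
  → nearest: P4 (1.9306 km)
Q3 at 44.3915°N, 73.4481°W:
  P1: 2.0650 km
  P2: 3.4887 km
  P3: 4.4328 km
  P4: 3.0424 km
  → nearest: P1 (2.0650 km)
Q4 at 44.3897°N, 73.4658°W:
  P1: 1.0039 km
  P2: 3.8854 km
  P3: 4.2702 km
  P4: 3.4775 km
  → nearest: P1 (1.0039 km)
Q5 at 44.3878°N, 73.4296°W:
  P1: 3.2675 km
  P2: 4.2297 km
  P3: 5.5327 km
  P4: 3.8099 km
  → nearest: P1 (3.2675 km)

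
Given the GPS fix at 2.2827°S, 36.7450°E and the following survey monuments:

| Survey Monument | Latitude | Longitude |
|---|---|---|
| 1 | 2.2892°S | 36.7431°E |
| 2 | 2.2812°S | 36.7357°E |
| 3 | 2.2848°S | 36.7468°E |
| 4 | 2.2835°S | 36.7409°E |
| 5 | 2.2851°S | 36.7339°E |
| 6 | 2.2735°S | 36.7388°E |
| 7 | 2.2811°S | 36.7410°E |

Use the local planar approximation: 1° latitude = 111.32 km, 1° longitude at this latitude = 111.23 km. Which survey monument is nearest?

3

Distances from 2.2827°S, 36.7450°E:
1: 0.7538 km
2: 1.0478 km
3: 0.3078 km
4: 0.4647 km
5: 1.2632 km
6: 1.2347 km
7: 0.4792 km
Minimum: 3 at 0.3078 km.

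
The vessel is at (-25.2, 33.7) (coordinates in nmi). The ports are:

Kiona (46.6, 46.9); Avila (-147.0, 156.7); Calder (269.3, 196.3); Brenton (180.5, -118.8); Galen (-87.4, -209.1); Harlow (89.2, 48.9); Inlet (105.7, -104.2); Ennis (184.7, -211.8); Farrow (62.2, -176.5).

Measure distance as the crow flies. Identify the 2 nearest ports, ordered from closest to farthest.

Distances from (-25.2, 33.7):
Kiona: 73.0 nmi
Avila: 173.1 nmi
Calder: 336.4 nmi
Brenton: 256.1 nmi
Galen: 250.6 nmi
Harlow: 115.4 nmi
Inlet: 190.1 nmi
Ennis: 323.0 nmi
Farrow: 227.6 nmi
Sorted: Kiona (73.0 nmi) < Harlow (115.4 nmi) < Avila (173.1 nmi) < Inlet (190.1 nmi) < …

Kiona, Harlow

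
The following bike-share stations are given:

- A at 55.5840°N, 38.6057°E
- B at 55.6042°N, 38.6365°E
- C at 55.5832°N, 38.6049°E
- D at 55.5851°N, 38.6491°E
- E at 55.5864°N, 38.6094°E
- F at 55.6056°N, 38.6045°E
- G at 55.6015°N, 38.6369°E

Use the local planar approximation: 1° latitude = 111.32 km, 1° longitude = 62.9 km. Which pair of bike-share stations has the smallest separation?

Pairwise distances:
A–C: 0.1023 km
B–G: 0.3016 km
A–E: 0.3543 km
C–E: 0.4550 km
D–G: 1.9804 km
B–F: 2.0188 km
F–G: 2.0884 km
E–F: 2.1595 km
B–D: 2.2691 km
A–F: 2.4057 km
E–G: 2.4120 km
C–F: 2.4937 km
D–E: 2.5013 km
B–E: 2.6138 km
A–D: 2.7326 km
A–G: 2.7652 km
C–D: 2.7882 km
C–G: 2.8638 km
A–B: 2.9681 km
B–C: 3.0685 km
D–F: 3.6163 km
Closest pair: A–C at 0.1023 km.

A and C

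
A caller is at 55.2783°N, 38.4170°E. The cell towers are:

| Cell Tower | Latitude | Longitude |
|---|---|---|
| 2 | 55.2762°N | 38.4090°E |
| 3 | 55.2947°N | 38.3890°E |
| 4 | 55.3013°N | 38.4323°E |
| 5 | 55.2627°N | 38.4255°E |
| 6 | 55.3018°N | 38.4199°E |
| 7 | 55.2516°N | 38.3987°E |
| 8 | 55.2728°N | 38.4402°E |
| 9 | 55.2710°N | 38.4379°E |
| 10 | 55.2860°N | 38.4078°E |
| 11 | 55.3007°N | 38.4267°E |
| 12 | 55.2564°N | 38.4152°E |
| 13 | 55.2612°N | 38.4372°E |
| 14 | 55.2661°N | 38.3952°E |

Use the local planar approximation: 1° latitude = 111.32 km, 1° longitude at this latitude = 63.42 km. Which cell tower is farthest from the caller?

Distances from 55.2783°N, 38.4170°E:
2: 0.5586 km
3: 2.5468 km
4: 2.7381 km
5: 1.8183 km
6: 2.6225 km
7: 3.1908 km
8: 1.5936 km
9: 1.5548 km
10: 1.0369 km
11: 2.5683 km
12: 2.4406 km
13: 2.2945 km
14: 1.9380 km
Maximum: 7 at 3.1908 km.

7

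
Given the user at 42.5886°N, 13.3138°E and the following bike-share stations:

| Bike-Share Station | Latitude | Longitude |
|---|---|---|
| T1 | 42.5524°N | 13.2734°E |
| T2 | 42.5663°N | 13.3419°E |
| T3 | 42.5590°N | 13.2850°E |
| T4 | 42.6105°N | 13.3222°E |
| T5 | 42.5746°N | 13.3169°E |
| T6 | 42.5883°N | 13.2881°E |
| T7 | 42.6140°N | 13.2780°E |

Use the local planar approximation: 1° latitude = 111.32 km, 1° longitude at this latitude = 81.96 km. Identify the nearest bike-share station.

Distances from 42.5886°N, 13.3138°E:
T1: √((-0.0362·111.32)² + (-0.0404·81.96)²) = √(16.239159 + 10.963939) = 5.2157 km
T2: √((-0.0223·111.32)² + (0.0281·81.96)²) = √(6.162488 + 5.304159) = 3.3862 km
T3: √((-0.0296·111.32)² + (-0.0288·81.96)²) = √(10.857499 + 5.571715) = 4.0533 km
T4: √((0.0219·111.32)² + (0.0084·81.96)²) = √(5.943395 + 0.473983) = 2.5333 km
T5: √((-0.0140·111.32)² + (0.0031·81.96)²) = √(2.428860 + 0.064555) = 1.5791 km
T6: √((-0.0003·111.32)² + (-0.0257·81.96)²) = √(0.001115 + 4.436803) = 2.1066 km
T7: √((0.0254·111.32)² + (-0.0358·81.96)²) = √(7.994915 + 8.609342) = 4.0748 km
Minimum: T5 at 1.5791 km.

T5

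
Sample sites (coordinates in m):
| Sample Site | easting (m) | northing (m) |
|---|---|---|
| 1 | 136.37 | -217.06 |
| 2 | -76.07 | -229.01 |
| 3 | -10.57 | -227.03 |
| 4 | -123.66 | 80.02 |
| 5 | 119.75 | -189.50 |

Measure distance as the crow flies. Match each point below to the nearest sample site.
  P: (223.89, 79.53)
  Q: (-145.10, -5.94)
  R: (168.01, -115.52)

P→5; Q→4; R→5

P at (223.89, 79.53):
  1: √((-87.52)² + (-296.59)²) = √(7659.7504 + 87965.6281) = 309.23 m
  2: √((-299.96)² + (-308.54)²) = √(89976.0016 + 95196.9316) = 430.32 m
  3: √((-234.46)² + (-306.56)²) = √(54971.4916 + 93979.0336) = 385.94 m
  4: √((-347.55)² + (0.49)²) = √(120791.0025 + 0.2401) = 347.55 m
  5: √((-104.14)² + (-269.03)²) = √(10845.1396 + 72377.1409) = 288.48 m
  → nearest: 5 (288.48 m)
Q at (-145.10, -5.94):
  1: √((281.47)² + (-211.12)²) = √(79225.3609 + 44571.6544) = 351.85 m
  2: √((69.03)² + (-223.07)²) = √(4765.1409 + 49760.2249) = 233.51 m
  3: √((134.53)² + (-221.09)²) = √(18098.3209 + 48880.7881) = 258.80 m
  4: √((21.44)² + (85.96)²) = √(459.6736 + 7389.1216) = 88.59 m
  5: √((264.85)² + (-183.56)²) = √(70145.5225 + 33694.2736) = 322.24 m
  → nearest: 4 (88.59 m)
R at (168.01, -115.52):
  1: √((-31.64)² + (-101.54)²) = √(1001.0896 + 10310.3716) = 106.36 m
  2: √((-244.08)² + (-113.49)²) = √(59575.0464 + 12879.9801) = 269.17 m
  3: √((-178.58)² + (-111.51)²) = √(31890.8164 + 12434.4801) = 210.54 m
  4: √((-291.67)² + (195.54)²) = √(85071.3889 + 38235.8916) = 351.15 m
  5: √((-48.26)² + (-73.98)²) = √(2329.0276 + 5473.0404) = 88.33 m
  → nearest: 5 (88.33 m)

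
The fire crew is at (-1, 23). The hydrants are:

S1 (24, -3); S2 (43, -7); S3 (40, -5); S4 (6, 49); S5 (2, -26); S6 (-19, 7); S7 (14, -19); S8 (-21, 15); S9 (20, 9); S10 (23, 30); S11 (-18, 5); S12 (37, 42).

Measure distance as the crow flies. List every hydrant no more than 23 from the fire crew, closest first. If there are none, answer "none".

S8

Distances from (-1, 23):
S1: 36.1
S2: 53.3
S3: 49.6
S4: 26.9
S5: 49.1
S6: 24.1
S7: 44.6
S8: 21.5
S9: 25.2
S10: 25.0
S11: 24.8
S12: 42.5
Threshold 23: S8 (21.5) is within range.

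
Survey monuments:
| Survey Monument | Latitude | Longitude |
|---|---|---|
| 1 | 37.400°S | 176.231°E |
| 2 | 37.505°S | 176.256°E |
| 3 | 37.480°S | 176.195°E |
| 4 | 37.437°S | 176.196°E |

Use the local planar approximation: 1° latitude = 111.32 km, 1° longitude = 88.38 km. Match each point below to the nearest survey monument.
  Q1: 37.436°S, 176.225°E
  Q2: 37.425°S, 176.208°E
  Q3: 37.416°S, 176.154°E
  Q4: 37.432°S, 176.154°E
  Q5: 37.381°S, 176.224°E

Q1→4; Q2→4; Q3→4; Q4→4; Q5→1

Q1 at 37.436°S, 176.225°E:
  1: 4.042 km
  2: 8.155 km
  3: 5.570 km
  4: 2.565 km
  → nearest: 4 (2.565 km)
Q2 at 37.425°S, 176.208°E:
  1: 3.446 km
  2: 9.864 km
  3: 6.229 km
  4: 1.706 km
  → nearest: 4 (1.706 km)
Q3 at 37.416°S, 176.154°E:
  1: 7.034 km
  2: 13.395 km
  3: 7.993 km
  4: 4.387 km
  → nearest: 4 (4.387 km)
Q4 at 37.432°S, 176.154°E:
  1: 7.681 km
  2: 12.137 km
  3: 6.456 km
  4: 3.753 km
  → nearest: 4 (3.753 km)
Q5 at 37.381°S, 176.224°E:
  1: 2.204 km
  2: 14.090 km
  3: 11.315 km
  4: 6.707 km
  → nearest: 1 (2.204 km)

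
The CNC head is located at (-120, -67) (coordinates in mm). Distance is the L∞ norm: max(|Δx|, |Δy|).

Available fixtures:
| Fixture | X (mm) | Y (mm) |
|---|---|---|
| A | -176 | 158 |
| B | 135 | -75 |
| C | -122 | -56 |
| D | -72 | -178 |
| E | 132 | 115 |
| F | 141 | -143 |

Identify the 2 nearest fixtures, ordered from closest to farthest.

Distances from (-120, -67):
A: 225 mm
B: 255 mm
C: 11 mm
D: 111 mm
E: 252 mm
F: 261 mm
Sorted: C (11 mm) < D (111 mm) < A (225 mm) < E (252 mm) < …

C, D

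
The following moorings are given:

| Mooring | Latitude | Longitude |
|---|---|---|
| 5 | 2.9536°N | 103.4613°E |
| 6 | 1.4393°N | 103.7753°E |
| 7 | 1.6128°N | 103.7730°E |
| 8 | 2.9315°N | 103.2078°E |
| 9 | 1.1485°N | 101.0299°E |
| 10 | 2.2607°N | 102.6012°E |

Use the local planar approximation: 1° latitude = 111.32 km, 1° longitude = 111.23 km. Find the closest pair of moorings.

6 and 7

Pairwise distances:
6–7: 19.3157 km
5–8: 28.3039 km
8–10: 100.6410 km
5–10: 122.8908 km
7–10: 148.9639 km
5–7: 153.2317 km
6–10: 159.4241 km
7–8: 159.6930 km
5–6: 172.1520 km
6–8: 177.7009 km
9–10: 214.1856 km
6–9: 307.0819 km
7–9: 309.4618 km
8–9: 313.1768 km
5–9: 336.9253 km
Closest pair: 6–7 at 19.3157 km.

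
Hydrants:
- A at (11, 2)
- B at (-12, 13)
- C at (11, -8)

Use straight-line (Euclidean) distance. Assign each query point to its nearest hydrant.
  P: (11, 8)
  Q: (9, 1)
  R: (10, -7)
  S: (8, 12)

P→A; Q→A; R→C; S→A

P at (11, 8):
  A: 6.0
  B: 23.5
  C: 16.0
  → nearest: A (6.0)
Q at (9, 1):
  A: 2.2
  B: 24.2
  C: 9.2
  → nearest: A (2.2)
R at (10, -7):
  A: 9.1
  B: 29.7
  C: 1.4
  → nearest: C (1.4)
S at (8, 12):
  A: 10.4
  B: 20.0
  C: 20.2
  → nearest: A (10.4)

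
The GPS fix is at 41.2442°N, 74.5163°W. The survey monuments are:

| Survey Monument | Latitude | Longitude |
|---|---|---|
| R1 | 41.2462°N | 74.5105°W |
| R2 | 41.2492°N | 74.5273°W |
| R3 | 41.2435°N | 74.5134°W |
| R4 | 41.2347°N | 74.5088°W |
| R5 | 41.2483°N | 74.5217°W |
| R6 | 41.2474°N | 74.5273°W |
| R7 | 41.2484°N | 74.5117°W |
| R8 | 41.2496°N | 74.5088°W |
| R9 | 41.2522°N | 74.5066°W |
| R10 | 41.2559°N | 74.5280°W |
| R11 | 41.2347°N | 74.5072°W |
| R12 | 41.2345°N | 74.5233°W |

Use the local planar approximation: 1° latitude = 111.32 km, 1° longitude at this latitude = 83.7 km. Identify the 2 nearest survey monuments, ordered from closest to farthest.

Distances from 41.2442°N, 74.5163°W:
R1: 0.5341 km
R2: 1.0759 km
R3: 0.2549 km
R4: 1.2298 km
R5: 0.6423 km
R6: 0.9872 km
R7: 0.6057 km
R8: 0.8692 km
R9: 1.2051 km
R10: 1.6295 km
R11: 1.3033 km
R12: 1.2285 km
Sorted: R3 (0.2549 km) < R1 (0.5341 km) < R7 (0.6057 km) < R5 (0.6423 km) < …

R3, R1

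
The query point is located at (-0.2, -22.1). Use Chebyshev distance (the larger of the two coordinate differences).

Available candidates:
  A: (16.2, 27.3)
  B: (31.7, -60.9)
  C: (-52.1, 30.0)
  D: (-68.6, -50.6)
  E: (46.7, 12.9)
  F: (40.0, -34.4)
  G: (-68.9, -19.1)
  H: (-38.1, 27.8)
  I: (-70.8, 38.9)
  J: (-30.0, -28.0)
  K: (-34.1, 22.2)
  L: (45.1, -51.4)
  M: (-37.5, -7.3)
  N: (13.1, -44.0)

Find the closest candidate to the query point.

N

Distances from (-0.2, -22.1):
A: max(|16.4|, |49.4|) = 49.4
B: max(|31.9|, |-38.8|) = 38.8
C: max(|-51.9|, |52.1|) = 52.1
D: max(|-68.4|, |-28.5|) = 68.4
E: max(|46.9|, |35.0|) = 46.9
F: max(|40.2|, |-12.3|) = 40.2
G: max(|-68.7|, |3.0|) = 68.7
H: max(|-37.9|, |49.9|) = 49.9
I: max(|-70.6|, |61.0|) = 70.6
J: max(|-29.8|, |-5.9|) = 29.8
K: max(|-33.9|, |44.3|) = 44.3
L: max(|45.3|, |-29.3|) = 45.3
M: max(|-37.3|, |14.8|) = 37.3
N: max(|13.3|, |-21.9|) = 21.9
Minimum: N at 21.9.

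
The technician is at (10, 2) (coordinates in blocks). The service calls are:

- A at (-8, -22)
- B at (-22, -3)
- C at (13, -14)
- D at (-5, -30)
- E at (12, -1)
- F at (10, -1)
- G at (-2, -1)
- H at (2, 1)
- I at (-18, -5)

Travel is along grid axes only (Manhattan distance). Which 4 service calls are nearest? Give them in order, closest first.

Distances from (10, 2):
A: 42 blocks
B: 37 blocks
C: 19 blocks
D: 47 blocks
E: 5 blocks
F: 3 blocks
G: 15 blocks
H: 9 blocks
I: 35 blocks
Sorted: F (3 blocks) < E (5 blocks) < H (9 blocks) < G (15 blocks) < C (19 blocks) < I (35 blocks) < …

F, E, H, G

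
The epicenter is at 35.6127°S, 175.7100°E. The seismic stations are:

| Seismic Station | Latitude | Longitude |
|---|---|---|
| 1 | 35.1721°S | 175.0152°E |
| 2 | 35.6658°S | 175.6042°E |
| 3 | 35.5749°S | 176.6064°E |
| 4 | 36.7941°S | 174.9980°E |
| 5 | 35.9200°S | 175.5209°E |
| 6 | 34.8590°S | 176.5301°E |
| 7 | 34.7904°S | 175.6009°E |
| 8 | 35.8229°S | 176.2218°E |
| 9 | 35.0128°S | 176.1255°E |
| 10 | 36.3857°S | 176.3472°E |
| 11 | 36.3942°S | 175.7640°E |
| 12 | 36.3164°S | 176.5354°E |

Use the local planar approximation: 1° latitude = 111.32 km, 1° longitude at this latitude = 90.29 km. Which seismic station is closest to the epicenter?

2

Distances from 35.6127°S, 175.7100°E:
1: √((0.4406·111.32)² + (-0.6948·90.29)²) = √(2405.666281 + 3935.491019) = 79.6314 km
2: √((-0.0531·111.32)² + (-0.1058·90.29)²) = √(34.941009 + 91.253733) = 11.2336 km
3: √((0.0378·111.32)² + (0.8964·90.29)²) = √(17.706389 + 6550.628974) = 81.0453 km
4: √((-1.1814·111.32)² + (-0.7120·90.29)²) = √(17295.787005 + 4132.751511) = 146.3849 km
5: √((-0.3073·111.32)² + (-0.1891·90.29)²) = √(1170.230777 + 291.515978) = 38.2328 km
6: √((0.7537·111.32)² + (0.8201·90.29)²) = √(7039.526139 + 5482.932885) = 111.9038 km
7: √((0.8223·111.32)² + (-0.1091·90.29)²) = √(8379.285265 + 97.035089) = 92.0669 km
8: √((-0.2102·111.32)² + (0.5118·90.29)²) = √(547.534915 + 2135.403101) = 51.7971 km
9: √((0.5999·111.32)² + (0.4155·90.29)²) = √(4459.684331 + 1407.412365) = 76.5970 km
10: √((-0.7730·111.32)² + (0.6372·90.29)²) = √(7404.664456 + 3310.021695) = 103.5118 km
11: √((-0.7815·111.32)² + (0.0540·90.29)²) = √(7568.404932 + 23.772060) = 87.1331 km
12: √((-0.7037·111.32)² + (0.8254·90.29)²) = √(6136.510722 + 5554.030177) = 108.1228 km
Minimum: 2 at 11.2336 km.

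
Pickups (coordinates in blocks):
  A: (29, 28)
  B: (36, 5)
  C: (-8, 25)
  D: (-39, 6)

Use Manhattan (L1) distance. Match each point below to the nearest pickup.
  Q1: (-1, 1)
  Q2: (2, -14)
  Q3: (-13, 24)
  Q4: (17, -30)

Q1 at (-1, 1):
  A: 57 blocks
  B: 41 blocks
  C: 31 blocks
  D: 43 blocks
  → nearest: C (31 blocks)
Q2 at (2, -14):
  A: 69 blocks
  B: 53 blocks
  C: 49 blocks
  D: 61 blocks
  → nearest: C (49 blocks)
Q3 at (-13, 24):
  A: 46 blocks
  B: 68 blocks
  C: 6 blocks
  D: 44 blocks
  → nearest: C (6 blocks)
Q4 at (17, -30):
  A: 70 blocks
  B: 54 blocks
  C: 80 blocks
  D: 92 blocks
  → nearest: B (54 blocks)

Q1→C; Q2→C; Q3→C; Q4→B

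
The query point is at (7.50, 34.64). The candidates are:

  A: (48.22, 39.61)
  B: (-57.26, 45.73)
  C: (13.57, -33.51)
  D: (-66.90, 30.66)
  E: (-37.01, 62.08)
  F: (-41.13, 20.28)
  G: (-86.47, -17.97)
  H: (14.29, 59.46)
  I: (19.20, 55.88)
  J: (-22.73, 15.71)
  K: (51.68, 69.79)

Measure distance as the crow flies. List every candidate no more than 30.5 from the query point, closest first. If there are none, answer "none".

Distances from (7.50, 34.64):
A: √((40.72)² + (4.97)²) = √(1658.1184 + 24.7009) = 41.02
B: √((-64.76)² + (11.09)²) = √(4193.8576 + 122.9881) = 65.70
C: √((6.07)² + (-68.15)²) = √(36.8449 + 4644.4225) = 68.42
D: √((-74.40)² + (-3.98)²) = √(5535.3600 + 15.8404) = 74.51
E: √((-44.51)² + (27.44)²) = √(1981.1401 + 752.9536) = 52.29
F: √((-48.63)² + (-14.36)²) = √(2364.8769 + 206.2096) = 50.71
G: √((-93.97)² + (-52.61)²) = √(8830.3609 + 2767.8121) = 107.69
H: √((6.79)² + (24.82)²) = √(46.1041 + 616.0324) = 25.73
I: √((11.70)² + (21.24)²) = √(136.8900 + 451.1376) = 24.25
J: √((-30.23)² + (-18.93)²) = √(913.8529 + 358.3449) = 35.67
K: √((44.18)² + (35.15)²) = √(1951.8724 + 1235.5225) = 56.46
Threshold 30.5: I (24.25), H (25.73) are within range.

I, H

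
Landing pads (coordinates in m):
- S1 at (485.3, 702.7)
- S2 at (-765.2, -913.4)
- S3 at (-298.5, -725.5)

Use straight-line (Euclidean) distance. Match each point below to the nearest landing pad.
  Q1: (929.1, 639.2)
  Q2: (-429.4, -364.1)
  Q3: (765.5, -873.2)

Q1 at (929.1, 639.2):
  S1: 448.3 m
  S2: 2298.1 m
  S3: 1835.6 m
  → nearest: S1 (448.3 m)
Q2 at (-429.4, -364.1):
  S1: 1405.3 m
  S2: 643.8 m
  S3: 384.4 m
  → nearest: S3 (384.4 m)
Q3 at (765.5, -873.2):
  S1: 1600.6 m
  S2: 1531.2 m
  S3: 1074.2 m
  → nearest: S3 (1074.2 m)

Q1→S1; Q2→S3; Q3→S3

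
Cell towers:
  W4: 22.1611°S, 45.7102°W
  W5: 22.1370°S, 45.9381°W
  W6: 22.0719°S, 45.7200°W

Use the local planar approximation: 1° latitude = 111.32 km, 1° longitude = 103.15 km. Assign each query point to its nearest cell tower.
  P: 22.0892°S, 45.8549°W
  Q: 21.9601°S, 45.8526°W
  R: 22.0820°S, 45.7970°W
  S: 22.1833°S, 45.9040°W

P at 22.0892°S, 45.8549°W:
  W4: √((-0.0719·111.32)² + (0.1447·103.15)²) = √(64.062543 + 222.779655) = 16.9364 km
  W5: √((-0.0478·111.32)² + (-0.0832·103.15)²) = √(28.314063 + 73.652097) = 10.0978 km
  W6: √((0.0173·111.32)² + (0.1349·103.15)²) = √(3.708844 + 193.625416) = 14.0476 km
  → nearest: W5 (10.0978 km)
Q at 21.9601°S, 45.8526°W:
  W4: √((-0.2010·111.32)² + (0.1424·103.15)²) = √(500.654945 + 215.753795) = 26.7658 km
  W5: √((-0.1769·111.32)² + (-0.0855·103.15)²) = √(387.794871 + 77.780493) = 21.5772 km
  W6: √((-0.1118·111.32)² + (0.1326·103.15)²) = √(154.892362 + 187.079204) = 18.4925 km
  → nearest: W6 (18.4925 km)
R at 22.0820°S, 45.7970°W:
  W4: √((-0.0791·111.32)² + (0.0868·103.15)²) = √(77.535280 + 80.163730) = 12.5578 km
  W5: √((-0.0550·111.32)² + (-0.1411·103.15)²) = √(37.486231 + 211.832451) = 15.7898 km
  W6: √((0.0101·111.32)² + (0.0770·103.15)²) = √(1.264122 + 63.084101) = 8.0217 km
  → nearest: W6 (8.0217 km)
S at 22.1833°S, 45.9040°W:
  W4: √((0.0222·111.32)² + (0.1938·103.15)²) = √(6.107343 + 399.618891) = 20.1426 km
  W5: √((0.0463·111.32)² + (-0.0341·103.15)²) = √(26.564912 + 12.372208) = 6.2400 km
  W6: √((0.1114·111.32)² + (0.1840·103.15)²) = √(153.785991 + 360.225216) = 22.6718 km
  → nearest: W5 (6.2400 km)

P→W5; Q→W6; R→W6; S→W5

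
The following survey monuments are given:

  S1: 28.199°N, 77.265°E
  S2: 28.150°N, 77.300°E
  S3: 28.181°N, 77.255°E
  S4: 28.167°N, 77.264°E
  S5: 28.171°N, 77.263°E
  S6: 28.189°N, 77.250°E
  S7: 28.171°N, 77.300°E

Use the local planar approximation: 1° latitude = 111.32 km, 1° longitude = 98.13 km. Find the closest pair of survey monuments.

S4 and S5

Pairwise distances:
S1–S2: 6.446 km
S1–S3: 2.231 km
S1–S4: 3.564 km
S1–S5: 3.123 km
S1–S6: 1.845 km
S1–S7: 4.638 km
S2–S3: 5.604 km
S2–S4: 4.008 km
S2–S5: 4.318 km
S2–S6: 6.552 km
S2–S7: 2.338 km
S3–S4: 1.791 km
S3–S5: 1.362 km
S3–S6: 1.017 km
S3–S7: 4.554 km
S4–S5: 0.456 km
S4–S6: 2.808 km
S4–S7: 3.561 km
S5–S6: 2.375 km
S5–S7: 3.631 km
S6–S7: 5.300 km
Closest pair: S4–S5 at 0.456 km.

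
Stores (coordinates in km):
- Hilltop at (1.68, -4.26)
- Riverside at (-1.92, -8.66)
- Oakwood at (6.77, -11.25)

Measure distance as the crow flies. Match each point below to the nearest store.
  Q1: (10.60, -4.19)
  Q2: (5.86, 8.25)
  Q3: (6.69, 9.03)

Q1 at (10.60, -4.19):
  Hilltop: 8.92 km
  Riverside: 13.29 km
  Oakwood: 8.03 km
  → nearest: Oakwood (8.03 km)
Q2 at (5.86, 8.25):
  Hilltop: 13.19 km
  Riverside: 18.61 km
  Oakwood: 19.52 km
  → nearest: Hilltop (13.19 km)
Q3 at (6.69, 9.03):
  Hilltop: 14.20 km
  Riverside: 19.67 km
  Oakwood: 20.28 km
  → nearest: Hilltop (14.20 km)

Q1→Oakwood; Q2→Hilltop; Q3→Hilltop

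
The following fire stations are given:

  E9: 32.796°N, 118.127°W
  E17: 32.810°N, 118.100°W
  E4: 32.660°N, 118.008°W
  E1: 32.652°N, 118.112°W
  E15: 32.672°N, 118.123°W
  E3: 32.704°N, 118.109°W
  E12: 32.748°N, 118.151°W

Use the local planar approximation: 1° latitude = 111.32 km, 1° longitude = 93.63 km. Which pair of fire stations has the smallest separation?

Pairwise distances:
E9–E17: √((0.014·111.32)² + (0.027·93.63)²) = √(2.42886 + 6.39083) = 2.970 km
E9–E4: √((-0.136·111.32)² + (0.119·93.63)²) = √(229.20507 + 124.14350) = 18.798 km
E9–E1: √((-0.144·111.32)² + (0.015·93.63)²) = √(256.96346 + 1.97248) = 16.091 km
E9–E15: √((-0.124·111.32)² + (0.004·93.63)²) = √(190.54158 + 0.14027) = 13.809 km
E9–E3: √((-0.092·111.32)² + (0.018·93.63)²) = √(104.88709 + 2.84037) = 10.379 km
E9–E12: √((-0.048·111.32)² + (-0.024·93.63)²) = √(28.55150 + 5.04955) = 5.797 km
E17–E4: √((-0.150·111.32)² + (0.092·93.63)²) = √(278.82320 + 74.20031) = 18.789 km
E17–E1: √((-0.158·111.32)² + (-0.012·93.63)²) = √(309.35744 + 1.26239) = 17.624 km
E17–E15: √((-0.138·111.32)² + (-0.023·93.63)²) = √(235.99596 + 4.63752) = 15.512 km
E17–E3: √((-0.106·111.32)² + (-0.009·93.63)²) = √(139.23811 + 0.71009) = 11.830 km
E17–E12: √((-0.062·111.32)² + (-0.051·93.63)²) = √(47.63540 + 22.80187) = 8.393 km
E4–E1: √((-0.008·111.32)² + (-0.104·93.63)²) = √(0.79310 + 94.81930) = 9.778 km
E4–E15: √((0.012·111.32)² + (-0.115·93.63)²) = √(1.78447 + 115.93798) = 10.850 km
E4–E3: √((0.044·111.32)² + (-0.101·93.63)²) = √(23.99119 + 89.42785) = 10.650 km
E4–E12: √((0.088·111.32)² + (-0.143·93.63)²) = √(95.96475 + 179.26773) = 16.590 km
E1–E15: √((0.020·111.32)² + (-0.011·93.63)²) = √(4.95686 + 1.06076) = 2.453 km
E1–E3: √((0.052·111.32)² + (0.003·93.63)²) = √(33.50835 + 0.07890) = 5.795 km
E1–E12: √((0.096·111.32)² + (-0.039·93.63)²) = √(114.20598 + 13.33396) = 11.293 km
E15–E3: √((0.032·111.32)² + (0.014·93.63)²) = √(12.68955 + 1.71825) = 3.796 km
E15–E12: √((0.076·111.32)² + (-0.028·93.63)²) = √(71.57701 + 6.87300) = 8.857 km
E3–E12: √((0.044·111.32)² + (-0.042·93.63)²) = √(23.99119 + 15.46424) = 6.281 km
Closest pair: E1–E15 at 2.453 km.

E1 and E15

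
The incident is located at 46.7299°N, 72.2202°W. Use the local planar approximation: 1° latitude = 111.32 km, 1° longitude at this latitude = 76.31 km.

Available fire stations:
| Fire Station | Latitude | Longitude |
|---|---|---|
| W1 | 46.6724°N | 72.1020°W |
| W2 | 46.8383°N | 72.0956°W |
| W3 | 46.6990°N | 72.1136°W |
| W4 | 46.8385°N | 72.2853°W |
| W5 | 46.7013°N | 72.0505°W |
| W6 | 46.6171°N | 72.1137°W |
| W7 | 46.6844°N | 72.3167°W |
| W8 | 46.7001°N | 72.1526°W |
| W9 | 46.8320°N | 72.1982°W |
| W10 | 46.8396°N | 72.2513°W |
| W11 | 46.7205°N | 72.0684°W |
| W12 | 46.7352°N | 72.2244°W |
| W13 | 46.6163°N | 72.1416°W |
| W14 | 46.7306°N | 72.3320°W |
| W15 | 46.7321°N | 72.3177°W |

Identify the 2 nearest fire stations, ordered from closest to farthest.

Distances from 46.7299°N, 72.2202°W:
W1: √((-0.0575·111.32)² + (0.1182·76.31)²) = √(40.971521 + 81.357550) = 11.0602 km
W2: √((0.1084·111.32)² + (0.1246·76.31)²) = √(145.614613 + 90.406362) = 15.3630 km
W3: √((-0.0309·111.32)² + (0.1066·76.31)²) = √(11.832141 + 66.172466) = 8.8320 km
W4: √((0.1086·111.32)² + (-0.0651·76.31)²) = √(146.152432 + 24.678848) = 13.0702 km
W5: √((-0.0286·111.32)² + (0.1697·76.31)²) = √(10.136277 + 167.697501) = 13.3354 km
W6: √((-0.1128·111.32)² + (0.1065·76.31)²) = √(157.675637 + 66.048373) = 14.9574 km
W7: √((-0.0455·111.32)² + (-0.0965·76.31)²) = √(25.654833 + 54.227244) = 8.9377 km
W8: √((-0.0298·111.32)² + (0.0676·76.31)²) = √(11.004718 + 26.610700) = 6.1331 km
W9: √((0.1021·111.32)² + (0.0220·76.31)²) = √(129.180773 + 2.818437) = 11.4891 km
W10: √((0.1097·111.32)² + (-0.0311·76.31)²) = √(149.128157 + 5.632273) = 12.4403 km
W11: √((-0.0094·111.32)² + (0.1518·76.31)²) = √(1.094970 + 134.185766) = 11.6310 km
W12: √((0.0053·111.32)² + (-0.0042·76.31)²) = √(0.348095 + 0.102722) = 0.6714 km
W13: √((-0.1136·111.32)² + (0.0786·76.31)²) = √(159.920102 + 35.975596) = 13.9963 km
W14: √((0.0007·111.32)² + (-0.1118·76.31)²) = √(0.006072 + 72.785776) = 8.5318 km
W15: √((0.0022·111.32)² + (-0.0975·76.31)²) = √(0.059978 + 55.356948) = 7.4443 km
Sorted: W12 (0.6714 km) < W8 (6.1331 km) < W15 (7.4443 km) < W14 (8.5318 km) < …

W12, W8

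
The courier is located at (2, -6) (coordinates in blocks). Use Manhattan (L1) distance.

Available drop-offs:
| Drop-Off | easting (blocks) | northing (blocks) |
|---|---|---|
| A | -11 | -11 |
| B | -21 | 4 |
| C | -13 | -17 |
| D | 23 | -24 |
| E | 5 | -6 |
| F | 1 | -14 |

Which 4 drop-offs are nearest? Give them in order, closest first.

E, F, A, C

Distances from (2, -6):
A: |-13| + |-5| = 13 + 5 = 18 blocks
B: |-23| + |10| = 23 + 10 = 33 blocks
C: |-15| + |-11| = 15 + 11 = 26 blocks
D: |21| + |-18| = 21 + 18 = 39 blocks
E: |3| + |0| = 3 + 0 = 3 blocks
F: |-1| + |-8| = 1 + 8 = 9 blocks
Sorted: E (3 blocks) < F (9 blocks) < A (18 blocks) < C (26 blocks) < B (33 blocks) < D (39 blocks)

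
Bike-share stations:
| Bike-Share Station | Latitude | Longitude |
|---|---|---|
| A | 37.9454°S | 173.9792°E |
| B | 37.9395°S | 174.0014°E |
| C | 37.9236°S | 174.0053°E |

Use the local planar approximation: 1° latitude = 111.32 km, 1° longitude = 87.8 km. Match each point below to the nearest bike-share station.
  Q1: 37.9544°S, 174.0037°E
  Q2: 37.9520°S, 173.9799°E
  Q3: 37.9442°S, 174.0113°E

Q1→B; Q2→A; Q3→B

Q1 at 37.9544°S, 174.0037°E:
  A: √((0.0090·111.32)² + (-0.0245·87.8)²) = √(1.003764 + 4.627231) = 2.3730 km
  B: √((0.0149·111.32)² + (-0.0023·87.8)²) = √(2.751180 + 0.040780) = 1.6709 km
  C: √((0.0308·111.32)² + (0.0016·87.8)²) = √(11.755682 + 0.019735) = 3.4315 km
  → nearest: B (1.6709 km)
Q2 at 37.9520°S, 173.9799°E:
  A: √((0.0066·111.32)² + (-0.0007·87.8)²) = √(0.539802 + 0.003777) = 0.7373 km
  B: √((0.0125·111.32)² + (0.0215·87.8)²) = √(1.936272 + 3.563411) = 2.3451 km
  C: √((0.0284·111.32)² + (0.0254·87.8)²) = √(9.995006 + 4.973435) = 3.8689 km
  → nearest: A (0.7373 km)
Q3 at 37.9442°S, 174.0113°E:
  A: √((-0.0012·111.32)² + (-0.0321·87.8)²) = √(0.017845 + 7.943266) = 2.8215 km
  B: √((0.0047·111.32)² + (-0.0099·87.8)²) = √(0.273742 + 0.755543) = 1.0145 km
  C: √((0.0206·111.32)² + (-0.0060·87.8)²) = √(5.258730 + 0.277518) = 2.3529 km
  → nearest: B (1.0145 km)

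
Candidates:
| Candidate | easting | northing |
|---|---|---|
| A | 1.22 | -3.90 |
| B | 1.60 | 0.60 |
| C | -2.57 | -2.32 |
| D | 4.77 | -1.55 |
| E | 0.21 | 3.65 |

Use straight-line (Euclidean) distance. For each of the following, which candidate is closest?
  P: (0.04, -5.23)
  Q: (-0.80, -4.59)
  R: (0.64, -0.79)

P at (0.04, -5.23):
  A: 1.78
  B: 6.04
  C: 3.91
  D: 5.99
  E: 8.88
  → nearest: A (1.78)
Q at (-0.80, -4.59):
  A: 2.13
  B: 5.72
  C: 2.88
  D: 6.35
  E: 8.30
  → nearest: A (2.13)
R at (0.64, -0.79):
  A: 3.16
  B: 1.69
  C: 3.56
  D: 4.20
  E: 4.46
  → nearest: B (1.69)

P→A; Q→A; R→B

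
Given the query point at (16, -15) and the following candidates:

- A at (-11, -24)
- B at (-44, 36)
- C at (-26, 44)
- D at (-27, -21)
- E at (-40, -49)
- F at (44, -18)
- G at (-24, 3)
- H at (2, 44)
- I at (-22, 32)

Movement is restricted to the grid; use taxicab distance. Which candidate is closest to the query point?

F

Distances from (16, -15):
A: 36
B: 111
C: 101
D: 49
E: 90
F: 31
G: 58
H: 73
I: 85
Minimum: F at 31.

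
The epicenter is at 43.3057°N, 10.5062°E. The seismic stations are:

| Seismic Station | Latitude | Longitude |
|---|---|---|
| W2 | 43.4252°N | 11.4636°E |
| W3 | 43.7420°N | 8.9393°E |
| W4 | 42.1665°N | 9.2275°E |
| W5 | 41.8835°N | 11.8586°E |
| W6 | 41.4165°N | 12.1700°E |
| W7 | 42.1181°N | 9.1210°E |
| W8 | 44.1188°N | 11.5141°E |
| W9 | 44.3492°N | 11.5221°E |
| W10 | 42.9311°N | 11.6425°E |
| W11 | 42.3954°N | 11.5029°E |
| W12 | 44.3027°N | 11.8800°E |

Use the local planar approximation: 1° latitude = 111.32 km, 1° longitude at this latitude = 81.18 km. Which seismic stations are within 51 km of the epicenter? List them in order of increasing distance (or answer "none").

Distances from 43.3057°N, 10.5062°E:
W2: √((0.1195·111.32)² + (0.9574·81.18)²) = √(176.962892 + 6040.667625) = 78.8520 km
W3: √((0.4363·111.32)² + (-1.5669·81.18)²) = √(2358.939601 + 16180.079646) = 136.1581 km
W4: √((-1.1392·111.32)² + (-1.2787·81.18)²) = √(16082.232926 + 10775.450205) = 163.8831 km
W5: √((-1.4222·111.32)² + (1.3524·81.18)²) = √(25065.002019 + 12053.368055) = 192.6613 km
W6: √((-1.8892·111.32)² + (1.6638·81.18)²) = √(44228.505959 + 18243.171207) = 249.9433 km
W7: √((-1.1876·111.32)² + (-1.3852·81.18)²) = √(17477.800314 + 12645.123047) = 173.5596 km
W8: √((0.8131·111.32)² + (1.0079·81.18)²) = √(8192.837056 + 6694.728734) = 122.0146 km
W9: √((1.0435·111.32)² + (1.0159·81.18)²) = √(13493.707820 + 6801.426585) = 142.4610 km
W10: √((-0.3746·111.32)² + (1.1363·81.18)²) = √(1738.929365 + 8509.109400) = 101.2326 km
W11: √((-0.9103·111.32)² + (0.9967·81.18)²) = √(10268.700346 + 6546.768897) = 129.6745 km
W12: √((0.9970·111.32)² + (1.3738·81.18)²) = √(12317.901075 + 12437.844361) = 157.3396 km
Threshold 51 km: none within range.

none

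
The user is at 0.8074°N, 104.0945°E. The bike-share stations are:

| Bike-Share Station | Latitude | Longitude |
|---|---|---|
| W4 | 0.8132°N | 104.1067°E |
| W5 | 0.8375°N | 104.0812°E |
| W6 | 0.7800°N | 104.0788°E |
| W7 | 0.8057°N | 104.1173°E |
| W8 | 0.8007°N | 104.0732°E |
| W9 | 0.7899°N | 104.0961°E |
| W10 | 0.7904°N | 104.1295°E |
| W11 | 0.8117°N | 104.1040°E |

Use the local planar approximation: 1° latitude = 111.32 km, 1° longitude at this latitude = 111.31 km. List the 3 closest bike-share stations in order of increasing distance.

Distances from 0.8074°N, 104.0945°E:
W4: 1.5037 km
W5: 3.6632 km
W6: 3.5153 km
W7: 2.5449 km
W8: 2.4855 km
W9: 1.9562 km
W10: 4.3312 km
W11: 1.1607 km
Sorted: W11 (1.1607 km) < W4 (1.5037 km) < W9 (1.9562 km) < W8 (2.4855 km) < W7 (2.5449 km) < …

W11, W4, W9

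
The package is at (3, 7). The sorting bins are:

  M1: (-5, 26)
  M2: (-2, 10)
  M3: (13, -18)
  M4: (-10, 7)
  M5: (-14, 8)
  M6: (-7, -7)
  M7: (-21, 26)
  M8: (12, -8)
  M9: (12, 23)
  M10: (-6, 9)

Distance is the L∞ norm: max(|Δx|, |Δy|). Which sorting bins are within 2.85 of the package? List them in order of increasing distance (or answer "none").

Distances from (3, 7):
M1: max(|-8|, |19|) = 19
M2: max(|-5|, |3|) = 5
M3: max(|10|, |-25|) = 25
M4: max(|-13|, |0|) = 13
M5: max(|-17|, |1|) = 17
M6: max(|-10|, |-14|) = 14
M7: max(|-24|, |19|) = 24
M8: max(|9|, |-15|) = 15
M9: max(|9|, |16|) = 16
M10: max(|-9|, |2|) = 9
Threshold 2.85: none within range.

none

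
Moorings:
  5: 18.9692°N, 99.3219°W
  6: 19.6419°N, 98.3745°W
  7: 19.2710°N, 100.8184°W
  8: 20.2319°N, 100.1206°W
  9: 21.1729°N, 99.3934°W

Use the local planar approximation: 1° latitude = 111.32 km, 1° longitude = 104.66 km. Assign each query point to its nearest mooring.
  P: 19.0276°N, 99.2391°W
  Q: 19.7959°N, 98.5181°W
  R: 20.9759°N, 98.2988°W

P→5; Q→6; R→9

P at 19.0276°N, 99.2391°W:
  5: √((-0.0584·111.32)² + (-0.0828·104.66)²) = √(42.264145 + 75.096922) = 10.8333 km
  6: √((0.6143·111.32)² + (0.8646·104.66)²) = √(4676.354497 + 8188.265636) = 113.4223 km
  7: √((0.2434·111.32)² + (-1.5793·104.66)²) = √(734.154632 + 27320.631372) = 167.4956 km
  8: √((1.2043·111.32)² + (-0.8815·104.66)²) = √(17972.801096 + 8511.499816) = 162.7400 km
  9: √((2.1453·111.32)² + (-0.1543·104.66)²) = √(57032.506789 + 260.791428) = 239.3602 km
  → nearest: 5 (10.8333 km)
Q at 19.7959°N, 98.5181°W:
  5: √((-0.8267·111.32)² + (-0.8038·104.66)²) = √(8469.197694 + 7077.134747) = 124.6849 km
  6: √((-0.1540·111.32)² + (0.1436·104.66)²) = √(293.892049 + 225.876131) = 22.7984 km
  7: √((-0.5249·111.32)² + (-2.3003·104.66)²) = √(3414.283198 + 57960.272637) = 247.7389 km
  8: √((0.4360·111.32)² + (-1.6025·104.66)²) = √(2355.696702 + 28129.210122) = 174.5993 km
  9: √((1.3770·111.32)² + (-0.8753·104.66)²) = √(23497.100577 + 8392.190193) = 178.5757 km
  → nearest: 6 (22.7984 km)
R at 20.9759°N, 98.2988°W:
  5: √((-2.0067·111.32)² + (-1.0231·104.66)²) = √(49901.235300 + 11465.622273) = 247.7233 km
  6: √((-1.3340·111.32)² + (-0.0757·104.66)²) = √(22052.511361 + 62.770158) = 148.7121 km
  7: √((-1.7049·111.32)² + (-2.5196·104.66)²) = √(36020.042164 + 69538.394608) = 324.8976 km
  8: √((-0.7440·111.32)² + (-1.8218·104.66)²) = √(6859.496936 + 36354.891788) = 207.8807 km
  9: √((0.1970·111.32)² + (-1.0946·104.66)²) = √(480.926654 + 13124.185145) = 116.6410 km
  → nearest: 9 (116.6410 km)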